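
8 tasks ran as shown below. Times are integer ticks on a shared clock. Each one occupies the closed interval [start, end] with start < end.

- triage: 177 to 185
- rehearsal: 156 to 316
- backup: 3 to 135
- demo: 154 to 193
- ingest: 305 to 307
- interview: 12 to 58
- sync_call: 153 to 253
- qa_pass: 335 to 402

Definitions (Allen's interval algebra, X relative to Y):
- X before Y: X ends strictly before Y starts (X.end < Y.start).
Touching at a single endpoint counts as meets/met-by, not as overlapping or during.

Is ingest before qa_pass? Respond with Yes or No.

Yes

ingest = [305, 307], qa_pass = [335, 402].
Actual relation of ingest to qa_pass: before.
Asked whether 'before' holds → Yes.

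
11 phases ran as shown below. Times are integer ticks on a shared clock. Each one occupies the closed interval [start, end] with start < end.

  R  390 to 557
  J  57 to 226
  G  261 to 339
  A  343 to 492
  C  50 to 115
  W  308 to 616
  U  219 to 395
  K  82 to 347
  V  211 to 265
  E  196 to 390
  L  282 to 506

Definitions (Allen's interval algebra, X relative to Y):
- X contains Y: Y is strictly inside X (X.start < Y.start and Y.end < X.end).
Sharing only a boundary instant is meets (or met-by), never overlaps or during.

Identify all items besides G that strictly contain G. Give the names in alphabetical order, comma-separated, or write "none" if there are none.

E, K, U

Target G = [261, 339].
A [343, 492] → after → no.
C [50, 115] → before → no.
E [196, 390] → contains → yes.
J [57, 226] → before → no.
K [82, 347] → contains → yes.
L [282, 506] → overlapped-by → no.
R [390, 557] → after → no.
U [219, 395] → contains → yes.
V [211, 265] → overlaps → no.
W [308, 616] → overlapped-by → no.
Result: E, K, U.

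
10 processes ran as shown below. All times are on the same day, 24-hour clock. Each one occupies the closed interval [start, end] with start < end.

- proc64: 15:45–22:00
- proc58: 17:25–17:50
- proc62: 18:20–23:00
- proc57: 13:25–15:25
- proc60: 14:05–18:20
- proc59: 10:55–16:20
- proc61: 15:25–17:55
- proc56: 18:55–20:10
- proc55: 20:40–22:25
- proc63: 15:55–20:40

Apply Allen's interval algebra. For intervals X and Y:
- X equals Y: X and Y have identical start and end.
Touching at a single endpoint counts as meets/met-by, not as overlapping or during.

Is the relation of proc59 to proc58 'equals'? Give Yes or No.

No

proc59 = [10:55, 16:20], proc58 = [17:25, 17:50].
Actual relation of proc59 to proc58: before.
Asked whether 'equals' holds → No.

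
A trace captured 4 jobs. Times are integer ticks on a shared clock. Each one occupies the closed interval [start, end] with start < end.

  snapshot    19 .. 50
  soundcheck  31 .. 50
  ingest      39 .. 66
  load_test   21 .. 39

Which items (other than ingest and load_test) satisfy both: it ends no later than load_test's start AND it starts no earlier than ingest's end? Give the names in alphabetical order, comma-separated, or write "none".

none

Conditions: its end is no later than load_test's start (X.end <= 21) AND its start is no earlier than ingest's end (X.start >= 66).
snapshot: end 50 <= 21? ✗; start 19 >= 66? ✗ → no.
soundcheck: end 50 <= 21? ✗; start 31 >= 66? ✗ → no.
Result: none.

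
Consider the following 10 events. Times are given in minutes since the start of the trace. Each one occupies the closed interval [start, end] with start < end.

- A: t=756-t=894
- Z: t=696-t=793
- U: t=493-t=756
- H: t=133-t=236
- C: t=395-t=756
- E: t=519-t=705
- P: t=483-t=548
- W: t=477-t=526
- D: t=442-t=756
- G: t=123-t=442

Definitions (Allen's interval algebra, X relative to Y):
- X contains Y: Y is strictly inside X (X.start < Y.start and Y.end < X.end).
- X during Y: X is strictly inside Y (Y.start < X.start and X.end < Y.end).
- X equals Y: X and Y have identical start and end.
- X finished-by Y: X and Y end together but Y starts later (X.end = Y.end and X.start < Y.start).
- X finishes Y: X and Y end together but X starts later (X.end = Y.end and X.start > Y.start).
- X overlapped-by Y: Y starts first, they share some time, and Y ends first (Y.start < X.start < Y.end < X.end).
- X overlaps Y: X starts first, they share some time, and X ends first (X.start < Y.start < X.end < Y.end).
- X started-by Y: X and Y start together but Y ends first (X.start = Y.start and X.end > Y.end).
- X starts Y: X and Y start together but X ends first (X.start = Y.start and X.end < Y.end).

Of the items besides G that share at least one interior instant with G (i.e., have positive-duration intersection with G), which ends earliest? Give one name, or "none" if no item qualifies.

H

Target G = [t=123, t=442].
A [t=756, t=894] → after → excluded.
C [t=395, t=756] → overlapped-by → candidate.
D [t=442, t=756] → met-by → excluded.
E [t=519, t=705] → after → excluded.
H [t=133, t=236] → during → candidate.
P [t=483, t=548] → after → excluded.
U [t=493, t=756] → after → excluded.
W [t=477, t=526] → after → excluded.
Z [t=696, t=793] → after → excluded.
Among candidates, earliest end is t=236 → H.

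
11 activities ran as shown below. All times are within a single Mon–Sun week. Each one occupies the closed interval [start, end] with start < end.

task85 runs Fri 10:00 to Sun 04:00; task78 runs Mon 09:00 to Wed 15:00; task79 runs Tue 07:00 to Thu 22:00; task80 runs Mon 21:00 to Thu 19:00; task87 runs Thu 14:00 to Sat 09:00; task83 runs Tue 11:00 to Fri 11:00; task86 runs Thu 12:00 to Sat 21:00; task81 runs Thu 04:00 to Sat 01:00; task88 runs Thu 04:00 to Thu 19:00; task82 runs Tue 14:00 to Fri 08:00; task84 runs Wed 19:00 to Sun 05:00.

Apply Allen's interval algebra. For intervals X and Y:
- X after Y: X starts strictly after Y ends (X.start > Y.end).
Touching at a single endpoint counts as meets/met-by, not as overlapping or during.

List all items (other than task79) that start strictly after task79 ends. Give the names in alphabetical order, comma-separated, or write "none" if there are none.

Target task79 = [Tue 07:00, Thu 22:00].
task78 [Mon 09:00, Wed 15:00] → overlaps → no.
task80 [Mon 21:00, Thu 19:00] → overlaps → no.
task81 [Thu 04:00, Sat 01:00] → overlapped-by → no.
task82 [Tue 14:00, Fri 08:00] → overlapped-by → no.
task83 [Tue 11:00, Fri 11:00] → overlapped-by → no.
task84 [Wed 19:00, Sun 05:00] → overlapped-by → no.
task85 [Fri 10:00, Sun 04:00] → after → yes.
task86 [Thu 12:00, Sat 21:00] → overlapped-by → no.
task87 [Thu 14:00, Sat 09:00] → overlapped-by → no.
task88 [Thu 04:00, Thu 19:00] → during → no.
Result: task85.

task85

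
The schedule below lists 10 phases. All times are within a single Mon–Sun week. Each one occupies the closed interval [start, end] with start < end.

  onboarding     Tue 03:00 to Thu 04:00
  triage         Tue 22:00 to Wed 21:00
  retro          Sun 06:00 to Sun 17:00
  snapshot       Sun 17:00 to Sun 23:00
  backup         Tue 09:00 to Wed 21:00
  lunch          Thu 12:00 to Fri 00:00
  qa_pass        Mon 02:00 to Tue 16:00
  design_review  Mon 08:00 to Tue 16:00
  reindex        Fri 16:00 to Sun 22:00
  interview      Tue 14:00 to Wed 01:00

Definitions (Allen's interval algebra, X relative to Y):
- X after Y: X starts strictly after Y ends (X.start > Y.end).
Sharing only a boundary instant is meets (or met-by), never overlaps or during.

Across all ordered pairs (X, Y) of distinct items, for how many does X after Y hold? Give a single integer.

Checking all 90 ordered pairs for relation 'after'; matching pairs in alphabetical order:
(lunch, backup): lunch after backup ✓
(lunch, design_review): lunch after design_review ✓
(lunch, interview): lunch after interview ✓
(lunch, onboarding): lunch after onboarding ✓
(lunch, qa_pass): lunch after qa_pass ✓
(lunch, triage): lunch after triage ✓
(reindex, backup): reindex after backup ✓
(reindex, design_review): reindex after design_review ✓
(reindex, interview): reindex after interview ✓
(reindex, lunch): reindex after lunch ✓
(reindex, onboarding): reindex after onboarding ✓
(reindex, qa_pass): reindex after qa_pass ✓
(reindex, triage): reindex after triage ✓
(retro, backup): retro after backup ✓
(retro, design_review): retro after design_review ✓
(retro, interview): retro after interview ✓
(retro, lunch): retro after lunch ✓
(retro, onboarding): retro after onboarding ✓
(retro, qa_pass): retro after qa_pass ✓
(retro, triage): retro after triage ✓
(snapshot, backup): snapshot after backup ✓
(snapshot, design_review): snapshot after design_review ✓
(snapshot, interview): snapshot after interview ✓
(snapshot, lunch): snapshot after lunch ✓
... plus 5 further pairs not listed.
Count: 29.

29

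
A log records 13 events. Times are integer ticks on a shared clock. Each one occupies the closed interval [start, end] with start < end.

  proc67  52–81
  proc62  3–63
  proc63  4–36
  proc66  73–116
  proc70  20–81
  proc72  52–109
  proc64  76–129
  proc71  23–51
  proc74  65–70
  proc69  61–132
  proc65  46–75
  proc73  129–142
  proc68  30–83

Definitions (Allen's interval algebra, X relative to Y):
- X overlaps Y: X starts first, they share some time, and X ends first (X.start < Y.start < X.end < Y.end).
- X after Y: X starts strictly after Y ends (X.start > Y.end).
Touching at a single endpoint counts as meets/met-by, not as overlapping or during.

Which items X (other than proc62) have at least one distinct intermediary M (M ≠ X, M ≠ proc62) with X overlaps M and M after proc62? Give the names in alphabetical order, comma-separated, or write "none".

proc65, proc66, proc67, proc68, proc69, proc70, proc72

Target proc62 = [3, 63].
Intermediaries M with M after proc62: proc64, proc66, proc73, proc74.
Via proc64 — items with X overlaps proc64: proc66, proc67, proc68, proc70, proc72.
Via proc66 — items with X overlaps proc66: proc65, proc67, proc68, proc70, proc72.
Via proc73 — items with X overlaps proc73: proc69.
Via proc74 — items with X overlaps proc74: none.
Union: proc65, proc66, proc67, proc68, proc69, proc70, proc72.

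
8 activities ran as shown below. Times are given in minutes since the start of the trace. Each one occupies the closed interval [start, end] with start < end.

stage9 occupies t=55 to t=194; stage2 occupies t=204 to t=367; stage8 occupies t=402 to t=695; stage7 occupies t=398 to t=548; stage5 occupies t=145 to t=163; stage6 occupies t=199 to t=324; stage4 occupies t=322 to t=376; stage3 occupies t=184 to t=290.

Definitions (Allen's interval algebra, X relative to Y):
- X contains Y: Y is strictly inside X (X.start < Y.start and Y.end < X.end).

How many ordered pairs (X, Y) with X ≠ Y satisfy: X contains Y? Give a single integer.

Checking all 56 ordered pairs for relation 'contains'; matching pairs in alphabetical order:
(stage9, stage5): stage9 contains stage5 ✓
Count: 1.

1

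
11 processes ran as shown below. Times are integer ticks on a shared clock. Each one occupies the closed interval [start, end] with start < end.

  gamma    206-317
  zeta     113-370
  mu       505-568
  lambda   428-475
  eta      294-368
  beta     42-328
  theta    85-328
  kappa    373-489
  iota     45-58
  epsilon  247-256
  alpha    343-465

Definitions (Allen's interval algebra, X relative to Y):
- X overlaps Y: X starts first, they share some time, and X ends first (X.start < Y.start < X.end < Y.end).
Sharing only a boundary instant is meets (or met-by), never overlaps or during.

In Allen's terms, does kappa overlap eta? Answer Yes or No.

No

kappa = [373, 489], eta = [294, 368].
Actual relation of kappa to eta: after.
Asked whether 'overlaps' holds → No.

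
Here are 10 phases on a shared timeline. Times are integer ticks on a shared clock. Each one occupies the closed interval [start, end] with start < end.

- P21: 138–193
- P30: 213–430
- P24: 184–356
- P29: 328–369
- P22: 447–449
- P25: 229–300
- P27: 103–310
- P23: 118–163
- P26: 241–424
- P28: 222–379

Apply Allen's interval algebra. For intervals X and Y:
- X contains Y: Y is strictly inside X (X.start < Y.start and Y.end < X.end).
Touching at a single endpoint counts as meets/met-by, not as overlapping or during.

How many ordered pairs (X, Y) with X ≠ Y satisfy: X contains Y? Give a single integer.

Checking all 90 ordered pairs for relation 'contains'; matching pairs in alphabetical order:
(P24, P25): P24 contains P25 ✓
(P26, P29): P26 contains P29 ✓
(P27, P21): P27 contains P21 ✓
(P27, P23): P27 contains P23 ✓
(P27, P25): P27 contains P25 ✓
(P28, P25): P28 contains P25 ✓
(P28, P29): P28 contains P29 ✓
(P30, P25): P30 contains P25 ✓
(P30, P26): P30 contains P26 ✓
(P30, P28): P30 contains P28 ✓
(P30, P29): P30 contains P29 ✓
Count: 11.

11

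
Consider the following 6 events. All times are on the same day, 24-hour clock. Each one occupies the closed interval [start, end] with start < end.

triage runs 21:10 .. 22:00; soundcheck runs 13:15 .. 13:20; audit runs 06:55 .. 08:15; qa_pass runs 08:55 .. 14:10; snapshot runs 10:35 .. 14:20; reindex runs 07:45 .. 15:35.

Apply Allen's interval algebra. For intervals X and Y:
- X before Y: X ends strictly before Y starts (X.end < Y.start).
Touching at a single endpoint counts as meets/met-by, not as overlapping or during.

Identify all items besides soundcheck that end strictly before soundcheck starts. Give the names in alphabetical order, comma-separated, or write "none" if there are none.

audit

Target soundcheck = [13:15, 13:20].
audit [06:55, 08:15] → before → yes.
qa_pass [08:55, 14:10] → contains → no.
reindex [07:45, 15:35] → contains → no.
snapshot [10:35, 14:20] → contains → no.
triage [21:10, 22:00] → after → no.
Result: audit.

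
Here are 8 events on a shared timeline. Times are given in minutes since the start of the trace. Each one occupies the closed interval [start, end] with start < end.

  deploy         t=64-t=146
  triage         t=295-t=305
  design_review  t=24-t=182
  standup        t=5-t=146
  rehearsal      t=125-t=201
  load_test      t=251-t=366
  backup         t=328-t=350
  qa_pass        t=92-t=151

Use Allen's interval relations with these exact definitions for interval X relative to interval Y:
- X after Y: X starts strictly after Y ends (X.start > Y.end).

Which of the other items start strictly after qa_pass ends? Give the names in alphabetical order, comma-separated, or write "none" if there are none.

backup, load_test, triage

Target qa_pass = [t=92, t=151].
backup [t=328, t=350] → after → yes.
deploy [t=64, t=146] → overlaps → no.
design_review [t=24, t=182] → contains → no.
load_test [t=251, t=366] → after → yes.
rehearsal [t=125, t=201] → overlapped-by → no.
standup [t=5, t=146] → overlaps → no.
triage [t=295, t=305] → after → yes.
Result: backup, load_test, triage.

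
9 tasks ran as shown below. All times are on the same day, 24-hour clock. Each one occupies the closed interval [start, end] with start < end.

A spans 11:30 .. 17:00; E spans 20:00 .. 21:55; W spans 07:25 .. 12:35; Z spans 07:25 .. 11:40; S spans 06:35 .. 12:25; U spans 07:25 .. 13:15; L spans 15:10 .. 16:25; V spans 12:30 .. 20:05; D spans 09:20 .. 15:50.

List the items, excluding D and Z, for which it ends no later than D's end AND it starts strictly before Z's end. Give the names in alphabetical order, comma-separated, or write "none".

S, U, W

Conditions: its end is no later than D's end (X.end <= 15:50) AND its start is strictly before Z's end (X.start < 11:40).
A: end 17:00 <= 15:50? ✗; start 11:30 < 11:40? ✓ → no.
E: end 21:55 <= 15:50? ✗; start 20:00 < 11:40? ✗ → no.
L: end 16:25 <= 15:50? ✗; start 15:10 < 11:40? ✗ → no.
S: end 12:25 <= 15:50? ✓; start 06:35 < 11:40? ✓ → yes.
U: end 13:15 <= 15:50? ✓; start 07:25 < 11:40? ✓ → yes.
V: end 20:05 <= 15:50? ✗; start 12:30 < 11:40? ✗ → no.
W: end 12:35 <= 15:50? ✓; start 07:25 < 11:40? ✓ → yes.
Result: S, U, W.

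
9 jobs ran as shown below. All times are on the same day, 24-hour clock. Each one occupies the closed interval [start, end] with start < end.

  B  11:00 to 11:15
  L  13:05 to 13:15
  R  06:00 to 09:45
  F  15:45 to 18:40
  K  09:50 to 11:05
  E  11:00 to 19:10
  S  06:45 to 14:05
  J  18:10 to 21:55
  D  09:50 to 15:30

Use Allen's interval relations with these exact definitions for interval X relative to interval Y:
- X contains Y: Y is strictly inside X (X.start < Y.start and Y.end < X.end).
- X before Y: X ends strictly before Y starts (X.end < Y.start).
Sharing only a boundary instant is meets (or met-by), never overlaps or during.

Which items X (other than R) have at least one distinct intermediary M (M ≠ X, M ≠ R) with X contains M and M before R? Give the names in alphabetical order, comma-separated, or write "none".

none

Target R = [06:00, 09:45].
Intermediaries M with M before R: none.
Union: none.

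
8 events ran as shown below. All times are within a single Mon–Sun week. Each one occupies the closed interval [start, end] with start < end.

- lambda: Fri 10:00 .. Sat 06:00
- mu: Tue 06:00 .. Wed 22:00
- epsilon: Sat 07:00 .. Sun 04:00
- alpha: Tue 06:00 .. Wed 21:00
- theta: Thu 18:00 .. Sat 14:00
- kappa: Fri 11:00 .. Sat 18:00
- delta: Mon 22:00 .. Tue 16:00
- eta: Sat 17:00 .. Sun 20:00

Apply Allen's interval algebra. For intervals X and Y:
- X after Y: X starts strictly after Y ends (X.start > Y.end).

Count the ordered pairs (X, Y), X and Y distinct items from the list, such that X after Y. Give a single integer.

Checking all 56 ordered pairs for relation 'after'; matching pairs in alphabetical order:
(epsilon, alpha): epsilon after alpha ✓
(epsilon, delta): epsilon after delta ✓
(epsilon, lambda): epsilon after lambda ✓
(epsilon, mu): epsilon after mu ✓
(eta, alpha): eta after alpha ✓
(eta, delta): eta after delta ✓
(eta, lambda): eta after lambda ✓
(eta, mu): eta after mu ✓
(eta, theta): eta after theta ✓
(kappa, alpha): kappa after alpha ✓
(kappa, delta): kappa after delta ✓
(kappa, mu): kappa after mu ✓
(lambda, alpha): lambda after alpha ✓
(lambda, delta): lambda after delta ✓
(lambda, mu): lambda after mu ✓
(theta, alpha): theta after alpha ✓
(theta, delta): theta after delta ✓
(theta, mu): theta after mu ✓
Count: 18.

18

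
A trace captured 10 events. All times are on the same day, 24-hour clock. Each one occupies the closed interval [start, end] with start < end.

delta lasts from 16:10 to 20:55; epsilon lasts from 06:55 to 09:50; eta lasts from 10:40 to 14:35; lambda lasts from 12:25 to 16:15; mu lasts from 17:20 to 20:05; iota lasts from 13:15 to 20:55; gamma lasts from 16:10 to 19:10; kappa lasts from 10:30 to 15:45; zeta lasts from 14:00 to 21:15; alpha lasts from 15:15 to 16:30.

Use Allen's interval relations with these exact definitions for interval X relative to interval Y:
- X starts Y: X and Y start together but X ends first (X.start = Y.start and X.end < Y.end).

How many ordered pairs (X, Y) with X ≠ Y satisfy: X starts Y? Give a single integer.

1

Checking all 90 ordered pairs for relation 'starts'; matching pairs in alphabetical order:
(gamma, delta): gamma starts delta ✓
Count: 1.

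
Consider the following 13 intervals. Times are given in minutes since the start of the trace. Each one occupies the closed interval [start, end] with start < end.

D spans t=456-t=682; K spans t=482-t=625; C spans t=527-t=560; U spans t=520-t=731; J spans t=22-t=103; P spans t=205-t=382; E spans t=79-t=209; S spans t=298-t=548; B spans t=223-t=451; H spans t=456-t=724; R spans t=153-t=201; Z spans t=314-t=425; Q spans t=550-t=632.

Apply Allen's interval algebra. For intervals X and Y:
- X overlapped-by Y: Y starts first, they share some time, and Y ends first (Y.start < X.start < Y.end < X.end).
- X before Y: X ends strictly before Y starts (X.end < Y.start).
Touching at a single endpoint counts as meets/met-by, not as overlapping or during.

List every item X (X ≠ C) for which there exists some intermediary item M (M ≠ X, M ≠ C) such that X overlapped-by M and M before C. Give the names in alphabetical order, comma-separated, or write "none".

Target C = [t=527, t=560].
Intermediaries M with M before C: B, E, J, P, R, Z.
Via B — items with X overlapped-by B: S.
Via E — items with X overlapped-by E: P.
Via J — items with X overlapped-by J: E.
Via P — items with X overlapped-by P: B, S, Z.
Via R — items with X overlapped-by R: none.
Via Z — items with X overlapped-by Z: none.
Union: B, E, P, S, Z.

B, E, P, S, Z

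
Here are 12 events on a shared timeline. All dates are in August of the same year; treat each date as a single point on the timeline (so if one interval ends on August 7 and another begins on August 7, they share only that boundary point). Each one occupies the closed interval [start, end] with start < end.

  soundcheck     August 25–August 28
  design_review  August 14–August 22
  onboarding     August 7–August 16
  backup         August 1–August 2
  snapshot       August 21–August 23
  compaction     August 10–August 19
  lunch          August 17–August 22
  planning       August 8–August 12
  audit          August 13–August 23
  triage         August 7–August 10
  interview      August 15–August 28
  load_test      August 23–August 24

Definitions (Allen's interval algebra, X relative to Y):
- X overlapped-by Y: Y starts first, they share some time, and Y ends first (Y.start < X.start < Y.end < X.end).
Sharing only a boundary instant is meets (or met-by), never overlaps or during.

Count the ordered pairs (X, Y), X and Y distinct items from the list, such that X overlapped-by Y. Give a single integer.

14

Checking all 132 ordered pairs for relation 'overlapped-by'; matching pairs in alphabetical order:
(audit, compaction): audit overlapped-by compaction ✓
(audit, onboarding): audit overlapped-by onboarding ✓
(compaction, onboarding): compaction overlapped-by onboarding ✓
(compaction, planning): compaction overlapped-by planning ✓
(design_review, compaction): design_review overlapped-by compaction ✓
(design_review, onboarding): design_review overlapped-by onboarding ✓
(interview, audit): interview overlapped-by audit ✓
(interview, compaction): interview overlapped-by compaction ✓
(interview, design_review): interview overlapped-by design_review ✓
(interview, onboarding): interview overlapped-by onboarding ✓
(lunch, compaction): lunch overlapped-by compaction ✓
(planning, triage): planning overlapped-by triage ✓
(snapshot, design_review): snapshot overlapped-by design_review ✓
(snapshot, lunch): snapshot overlapped-by lunch ✓
Count: 14.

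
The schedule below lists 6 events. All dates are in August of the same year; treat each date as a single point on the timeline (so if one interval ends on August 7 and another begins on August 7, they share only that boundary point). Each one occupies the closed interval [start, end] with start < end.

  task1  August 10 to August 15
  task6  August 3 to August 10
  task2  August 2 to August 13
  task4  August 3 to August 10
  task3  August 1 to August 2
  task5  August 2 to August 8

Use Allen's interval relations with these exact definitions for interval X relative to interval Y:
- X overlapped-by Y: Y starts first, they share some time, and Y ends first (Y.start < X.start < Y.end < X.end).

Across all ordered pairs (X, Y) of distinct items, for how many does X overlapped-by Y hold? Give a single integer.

3

Checking all 30 ordered pairs for relation 'overlapped-by'; matching pairs in alphabetical order:
(task1, task2): task1 overlapped-by task2 ✓
(task4, task5): task4 overlapped-by task5 ✓
(task6, task5): task6 overlapped-by task5 ✓
Count: 3.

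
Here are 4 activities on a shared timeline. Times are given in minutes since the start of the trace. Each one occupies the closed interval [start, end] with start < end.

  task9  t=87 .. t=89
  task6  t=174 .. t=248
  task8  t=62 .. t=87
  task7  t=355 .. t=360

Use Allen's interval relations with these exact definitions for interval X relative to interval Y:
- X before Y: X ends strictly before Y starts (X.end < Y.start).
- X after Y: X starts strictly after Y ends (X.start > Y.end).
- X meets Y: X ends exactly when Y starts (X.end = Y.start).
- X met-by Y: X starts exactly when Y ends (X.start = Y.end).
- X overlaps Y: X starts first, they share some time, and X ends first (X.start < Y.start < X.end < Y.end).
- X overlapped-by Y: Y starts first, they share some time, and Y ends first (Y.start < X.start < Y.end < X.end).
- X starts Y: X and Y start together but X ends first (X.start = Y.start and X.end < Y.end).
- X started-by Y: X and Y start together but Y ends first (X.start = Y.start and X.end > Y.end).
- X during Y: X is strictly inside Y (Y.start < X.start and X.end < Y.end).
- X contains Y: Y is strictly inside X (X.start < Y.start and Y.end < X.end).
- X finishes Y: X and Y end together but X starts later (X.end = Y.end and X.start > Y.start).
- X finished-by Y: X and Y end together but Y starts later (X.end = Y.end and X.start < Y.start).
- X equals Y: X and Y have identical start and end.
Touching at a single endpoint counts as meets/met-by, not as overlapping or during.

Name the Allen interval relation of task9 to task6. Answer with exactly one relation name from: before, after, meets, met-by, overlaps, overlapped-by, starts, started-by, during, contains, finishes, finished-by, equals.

task9 = [t=87, t=89]; task6 = [t=174, t=248].
Compare endpoints: task9.start < task6.start, task9.start < task6.end, task9.end < task6.start, task9.end < task6.end.
That pattern is 'before'.

before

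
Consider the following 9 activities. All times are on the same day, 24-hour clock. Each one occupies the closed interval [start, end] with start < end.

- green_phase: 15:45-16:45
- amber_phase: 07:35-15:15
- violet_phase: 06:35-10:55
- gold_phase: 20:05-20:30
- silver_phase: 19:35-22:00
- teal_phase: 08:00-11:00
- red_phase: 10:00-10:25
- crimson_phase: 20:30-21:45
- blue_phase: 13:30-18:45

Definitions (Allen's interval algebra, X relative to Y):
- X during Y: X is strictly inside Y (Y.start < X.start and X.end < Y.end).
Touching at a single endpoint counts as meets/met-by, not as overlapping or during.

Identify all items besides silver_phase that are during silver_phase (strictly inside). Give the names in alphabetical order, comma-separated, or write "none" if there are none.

Target silver_phase = [19:35, 22:00].
amber_phase [07:35, 15:15] → before → no.
blue_phase [13:30, 18:45] → before → no.
crimson_phase [20:30, 21:45] → during → yes.
gold_phase [20:05, 20:30] → during → yes.
green_phase [15:45, 16:45] → before → no.
red_phase [10:00, 10:25] → before → no.
teal_phase [08:00, 11:00] → before → no.
violet_phase [06:35, 10:55] → before → no.
Result: crimson_phase, gold_phase.

crimson_phase, gold_phase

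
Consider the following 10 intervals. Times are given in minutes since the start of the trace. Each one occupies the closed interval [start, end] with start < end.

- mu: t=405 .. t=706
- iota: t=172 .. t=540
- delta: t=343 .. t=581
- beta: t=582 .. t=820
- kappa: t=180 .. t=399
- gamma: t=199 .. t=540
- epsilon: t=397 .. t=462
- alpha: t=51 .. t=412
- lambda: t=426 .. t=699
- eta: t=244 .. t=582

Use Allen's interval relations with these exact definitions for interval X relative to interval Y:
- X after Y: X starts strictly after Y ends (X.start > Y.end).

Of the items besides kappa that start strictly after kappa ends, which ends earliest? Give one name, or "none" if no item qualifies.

lambda

Target kappa = [t=180, t=399].
alpha [t=51, t=412] → contains → excluded.
beta [t=582, t=820] → after → candidate.
delta [t=343, t=581] → overlapped-by → excluded.
epsilon [t=397, t=462] → overlapped-by → excluded.
eta [t=244, t=582] → overlapped-by → excluded.
gamma [t=199, t=540] → overlapped-by → excluded.
iota [t=172, t=540] → contains → excluded.
lambda [t=426, t=699] → after → candidate.
mu [t=405, t=706] → after → candidate.
Among candidates, earliest end is t=699 → lambda.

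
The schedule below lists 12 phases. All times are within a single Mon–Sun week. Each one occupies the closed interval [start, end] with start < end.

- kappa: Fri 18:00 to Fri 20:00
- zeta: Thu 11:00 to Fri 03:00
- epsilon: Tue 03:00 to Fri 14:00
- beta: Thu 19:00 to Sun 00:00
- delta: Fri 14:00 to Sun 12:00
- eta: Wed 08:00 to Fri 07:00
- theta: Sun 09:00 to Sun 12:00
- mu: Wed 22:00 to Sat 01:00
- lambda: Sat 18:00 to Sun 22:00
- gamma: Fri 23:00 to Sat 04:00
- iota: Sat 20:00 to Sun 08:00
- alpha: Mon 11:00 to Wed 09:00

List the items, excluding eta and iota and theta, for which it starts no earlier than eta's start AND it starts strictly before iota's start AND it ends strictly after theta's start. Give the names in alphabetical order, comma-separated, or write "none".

Conditions: its start is no earlier than eta's start (X.start >= Wed 08:00) AND its start is strictly before iota's start (X.start < Sat 20:00) AND its end is strictly after theta's start (X.end > Sun 09:00).
alpha: start Mon 11:00 >= Wed 08:00? ✗; start Mon 11:00 < Sat 20:00? ✓; end Wed 09:00 > Sun 09:00? ✗ → no.
beta: start Thu 19:00 >= Wed 08:00? ✓; start Thu 19:00 < Sat 20:00? ✓; end Sun 00:00 > Sun 09:00? ✗ → no.
delta: start Fri 14:00 >= Wed 08:00? ✓; start Fri 14:00 < Sat 20:00? ✓; end Sun 12:00 > Sun 09:00? ✓ → yes.
epsilon: start Tue 03:00 >= Wed 08:00? ✗; start Tue 03:00 < Sat 20:00? ✓; end Fri 14:00 > Sun 09:00? ✗ → no.
gamma: start Fri 23:00 >= Wed 08:00? ✓; start Fri 23:00 < Sat 20:00? ✓; end Sat 04:00 > Sun 09:00? ✗ → no.
kappa: start Fri 18:00 >= Wed 08:00? ✓; start Fri 18:00 < Sat 20:00? ✓; end Fri 20:00 > Sun 09:00? ✗ → no.
lambda: start Sat 18:00 >= Wed 08:00? ✓; start Sat 18:00 < Sat 20:00? ✓; end Sun 22:00 > Sun 09:00? ✓ → yes.
mu: start Wed 22:00 >= Wed 08:00? ✓; start Wed 22:00 < Sat 20:00? ✓; end Sat 01:00 > Sun 09:00? ✗ → no.
zeta: start Thu 11:00 >= Wed 08:00? ✓; start Thu 11:00 < Sat 20:00? ✓; end Fri 03:00 > Sun 09:00? ✗ → no.
Result: delta, lambda.

delta, lambda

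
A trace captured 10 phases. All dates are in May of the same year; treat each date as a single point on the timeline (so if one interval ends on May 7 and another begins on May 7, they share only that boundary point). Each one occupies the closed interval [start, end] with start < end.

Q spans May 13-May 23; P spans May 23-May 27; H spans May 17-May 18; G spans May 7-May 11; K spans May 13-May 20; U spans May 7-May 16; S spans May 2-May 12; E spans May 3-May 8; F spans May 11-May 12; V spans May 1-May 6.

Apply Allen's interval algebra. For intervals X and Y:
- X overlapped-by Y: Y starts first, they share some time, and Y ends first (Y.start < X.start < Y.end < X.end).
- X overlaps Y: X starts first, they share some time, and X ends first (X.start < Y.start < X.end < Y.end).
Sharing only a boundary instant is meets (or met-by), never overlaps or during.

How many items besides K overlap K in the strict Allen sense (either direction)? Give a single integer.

1

Target K = [May 13, May 20].
E [May 3, May 8] → before → no.
F [May 11, May 12] → before → no.
G [May 7, May 11] → before → no.
H [May 17, May 18] → during → no.
P [May 23, May 27] → after → no.
Q [May 13, May 23] → started-by → no.
S [May 2, May 12] → before → no.
U [May 7, May 16] → overlaps → counts.
V [May 1, May 6] → before → no.
Total: 1.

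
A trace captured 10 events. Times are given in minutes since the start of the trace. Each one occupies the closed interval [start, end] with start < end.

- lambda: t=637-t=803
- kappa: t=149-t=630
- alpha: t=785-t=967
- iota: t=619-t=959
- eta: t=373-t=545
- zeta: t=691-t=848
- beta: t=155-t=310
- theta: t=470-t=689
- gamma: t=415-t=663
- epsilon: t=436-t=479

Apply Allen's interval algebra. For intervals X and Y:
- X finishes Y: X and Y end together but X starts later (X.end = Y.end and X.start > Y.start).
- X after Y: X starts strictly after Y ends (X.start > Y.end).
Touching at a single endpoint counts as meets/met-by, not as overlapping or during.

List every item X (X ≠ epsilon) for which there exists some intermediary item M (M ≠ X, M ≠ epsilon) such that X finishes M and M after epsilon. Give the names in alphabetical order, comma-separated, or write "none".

Target epsilon = [t=436, t=479].
Intermediaries M with M after epsilon: alpha, iota, lambda, zeta.
Via alpha — items with X finishes alpha: none.
Via iota — items with X finishes iota: none.
Via lambda — items with X finishes lambda: none.
Via zeta — items with X finishes zeta: none.
Union: none.

none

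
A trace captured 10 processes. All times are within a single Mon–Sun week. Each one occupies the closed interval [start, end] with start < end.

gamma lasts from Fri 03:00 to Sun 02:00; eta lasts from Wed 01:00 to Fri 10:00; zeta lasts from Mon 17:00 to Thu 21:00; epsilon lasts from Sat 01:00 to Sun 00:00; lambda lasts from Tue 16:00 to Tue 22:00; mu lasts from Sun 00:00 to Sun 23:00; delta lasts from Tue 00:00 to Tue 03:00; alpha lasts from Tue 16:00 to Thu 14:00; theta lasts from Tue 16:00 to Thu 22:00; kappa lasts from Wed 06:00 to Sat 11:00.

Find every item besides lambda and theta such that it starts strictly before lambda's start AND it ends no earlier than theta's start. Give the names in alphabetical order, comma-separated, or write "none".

Conditions: its start is strictly before lambda's start (X.start < Tue 16:00) AND its end is no earlier than theta's start (X.end >= Tue 16:00).
alpha: start Tue 16:00 < Tue 16:00? ✗; end Thu 14:00 >= Tue 16:00? ✓ → no.
delta: start Tue 00:00 < Tue 16:00? ✓; end Tue 03:00 >= Tue 16:00? ✗ → no.
epsilon: start Sat 01:00 < Tue 16:00? ✗; end Sun 00:00 >= Tue 16:00? ✓ → no.
eta: start Wed 01:00 < Tue 16:00? ✗; end Fri 10:00 >= Tue 16:00? ✓ → no.
gamma: start Fri 03:00 < Tue 16:00? ✗; end Sun 02:00 >= Tue 16:00? ✓ → no.
kappa: start Wed 06:00 < Tue 16:00? ✗; end Sat 11:00 >= Tue 16:00? ✓ → no.
mu: start Sun 00:00 < Tue 16:00? ✗; end Sun 23:00 >= Tue 16:00? ✓ → no.
zeta: start Mon 17:00 < Tue 16:00? ✓; end Thu 21:00 >= Tue 16:00? ✓ → yes.
Result: zeta.

zeta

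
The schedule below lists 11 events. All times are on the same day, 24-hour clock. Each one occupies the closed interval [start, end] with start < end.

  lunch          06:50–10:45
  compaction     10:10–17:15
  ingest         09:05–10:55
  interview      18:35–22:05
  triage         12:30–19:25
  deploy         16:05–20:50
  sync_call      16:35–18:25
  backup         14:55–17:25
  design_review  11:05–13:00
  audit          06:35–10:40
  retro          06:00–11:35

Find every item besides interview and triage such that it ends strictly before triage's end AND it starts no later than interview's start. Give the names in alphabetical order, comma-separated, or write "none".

Conditions: its end is strictly before triage's end (X.end < 19:25) AND its start is no later than interview's start (X.start <= 18:35).
audit: end 10:40 < 19:25? ✓; start 06:35 <= 18:35? ✓ → yes.
backup: end 17:25 < 19:25? ✓; start 14:55 <= 18:35? ✓ → yes.
compaction: end 17:15 < 19:25? ✓; start 10:10 <= 18:35? ✓ → yes.
deploy: end 20:50 < 19:25? ✗; start 16:05 <= 18:35? ✓ → no.
design_review: end 13:00 < 19:25? ✓; start 11:05 <= 18:35? ✓ → yes.
ingest: end 10:55 < 19:25? ✓; start 09:05 <= 18:35? ✓ → yes.
lunch: end 10:45 < 19:25? ✓; start 06:50 <= 18:35? ✓ → yes.
retro: end 11:35 < 19:25? ✓; start 06:00 <= 18:35? ✓ → yes.
sync_call: end 18:25 < 19:25? ✓; start 16:35 <= 18:35? ✓ → yes.
Result: audit, backup, compaction, design_review, ingest, lunch, retro, sync_call.

audit, backup, compaction, design_review, ingest, lunch, retro, sync_call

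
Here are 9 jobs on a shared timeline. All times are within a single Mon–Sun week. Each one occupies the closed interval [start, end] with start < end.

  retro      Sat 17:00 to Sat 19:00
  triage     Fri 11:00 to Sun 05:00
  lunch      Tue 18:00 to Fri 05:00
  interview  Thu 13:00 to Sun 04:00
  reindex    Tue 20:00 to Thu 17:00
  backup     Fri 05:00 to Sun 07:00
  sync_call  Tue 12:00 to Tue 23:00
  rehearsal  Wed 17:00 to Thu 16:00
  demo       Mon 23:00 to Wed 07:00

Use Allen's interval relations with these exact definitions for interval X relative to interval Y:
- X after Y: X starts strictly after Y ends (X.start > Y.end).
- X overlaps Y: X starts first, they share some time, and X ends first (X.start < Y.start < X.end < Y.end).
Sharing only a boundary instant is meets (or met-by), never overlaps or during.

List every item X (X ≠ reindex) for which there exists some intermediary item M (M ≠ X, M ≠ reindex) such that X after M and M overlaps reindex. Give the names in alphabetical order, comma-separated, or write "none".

backup, interview, rehearsal, retro, triage

Target reindex = [Tue 20:00, Thu 17:00].
Intermediaries M with M overlaps reindex: demo, sync_call.
Via demo — items with X after demo: backup, interview, rehearsal, retro, triage.
Via sync_call — items with X after sync_call: backup, interview, rehearsal, retro, triage.
Union: backup, interview, rehearsal, retro, triage.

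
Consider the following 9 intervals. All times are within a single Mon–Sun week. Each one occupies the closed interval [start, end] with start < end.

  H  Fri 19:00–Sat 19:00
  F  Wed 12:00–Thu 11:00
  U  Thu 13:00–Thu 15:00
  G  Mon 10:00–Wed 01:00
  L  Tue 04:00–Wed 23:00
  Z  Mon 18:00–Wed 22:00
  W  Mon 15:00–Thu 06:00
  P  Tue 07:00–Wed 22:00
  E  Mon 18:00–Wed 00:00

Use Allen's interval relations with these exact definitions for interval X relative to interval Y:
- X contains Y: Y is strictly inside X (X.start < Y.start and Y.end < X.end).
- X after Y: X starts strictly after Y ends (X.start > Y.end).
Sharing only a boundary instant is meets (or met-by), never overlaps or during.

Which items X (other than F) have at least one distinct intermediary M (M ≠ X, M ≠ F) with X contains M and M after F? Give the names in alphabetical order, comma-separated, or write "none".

none

Target F = [Wed 12:00, Thu 11:00].
Intermediaries M with M after F: H, U.
Via H — items with X contains H: none.
Via U — items with X contains U: none.
Union: none.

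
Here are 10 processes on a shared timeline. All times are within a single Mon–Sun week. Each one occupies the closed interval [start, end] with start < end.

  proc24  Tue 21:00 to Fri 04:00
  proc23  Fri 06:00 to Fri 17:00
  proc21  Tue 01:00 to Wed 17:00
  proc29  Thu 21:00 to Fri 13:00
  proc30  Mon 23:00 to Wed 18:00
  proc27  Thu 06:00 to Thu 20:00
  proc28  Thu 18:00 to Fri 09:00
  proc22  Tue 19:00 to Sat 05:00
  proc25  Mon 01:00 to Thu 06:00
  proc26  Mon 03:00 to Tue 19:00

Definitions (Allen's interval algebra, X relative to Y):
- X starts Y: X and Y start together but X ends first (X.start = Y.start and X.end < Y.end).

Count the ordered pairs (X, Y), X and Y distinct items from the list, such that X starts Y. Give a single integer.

0

Checking all 90 ordered pairs for relation 'starts'; matching pairs in alphabetical order:
No pair satisfies it.
Count: 0.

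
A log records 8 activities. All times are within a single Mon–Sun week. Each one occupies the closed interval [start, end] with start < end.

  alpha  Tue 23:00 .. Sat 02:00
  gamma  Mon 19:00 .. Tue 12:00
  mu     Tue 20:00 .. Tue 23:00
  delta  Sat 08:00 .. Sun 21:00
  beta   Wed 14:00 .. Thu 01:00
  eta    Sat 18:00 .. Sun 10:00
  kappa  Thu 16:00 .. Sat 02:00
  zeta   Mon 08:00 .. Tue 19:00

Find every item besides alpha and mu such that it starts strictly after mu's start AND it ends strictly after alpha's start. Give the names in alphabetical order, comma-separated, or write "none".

beta, delta, eta, kappa

Conditions: its start is strictly after mu's start (X.start > Tue 20:00) AND its end is strictly after alpha's start (X.end > Tue 23:00).
beta: start Wed 14:00 > Tue 20:00? ✓; end Thu 01:00 > Tue 23:00? ✓ → yes.
delta: start Sat 08:00 > Tue 20:00? ✓; end Sun 21:00 > Tue 23:00? ✓ → yes.
eta: start Sat 18:00 > Tue 20:00? ✓; end Sun 10:00 > Tue 23:00? ✓ → yes.
gamma: start Mon 19:00 > Tue 20:00? ✗; end Tue 12:00 > Tue 23:00? ✗ → no.
kappa: start Thu 16:00 > Tue 20:00? ✓; end Sat 02:00 > Tue 23:00? ✓ → yes.
zeta: start Mon 08:00 > Tue 20:00? ✗; end Tue 19:00 > Tue 23:00? ✗ → no.
Result: beta, delta, eta, kappa.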